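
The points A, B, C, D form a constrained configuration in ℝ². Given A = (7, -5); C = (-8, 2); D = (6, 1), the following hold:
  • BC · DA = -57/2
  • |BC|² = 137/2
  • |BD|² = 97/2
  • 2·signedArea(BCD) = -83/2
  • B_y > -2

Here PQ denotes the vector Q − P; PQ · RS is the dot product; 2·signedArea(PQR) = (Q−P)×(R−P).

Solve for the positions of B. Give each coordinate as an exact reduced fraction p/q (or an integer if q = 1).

B = (-1/2, -3/2)

1. B_x = -1/2  [2·signedArea(BCD) = -83/2 ∩ BC · DA = -57/2]
2. B_y = -3/2  [2·signedArea(BCD) = -83/2 ∩ BC · DA = -57/2]
   → B = (-1/2, -3/2)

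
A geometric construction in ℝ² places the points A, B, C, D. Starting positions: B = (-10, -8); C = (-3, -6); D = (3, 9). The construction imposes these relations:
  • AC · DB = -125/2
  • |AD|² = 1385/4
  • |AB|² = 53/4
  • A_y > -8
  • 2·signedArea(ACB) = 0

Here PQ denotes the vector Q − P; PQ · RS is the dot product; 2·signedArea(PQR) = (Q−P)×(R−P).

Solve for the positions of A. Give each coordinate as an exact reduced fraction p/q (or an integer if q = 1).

1. A_x = -13/2  [2·signedArea(ACB) = 0 ∩ AC · DB = -125/2]
2. A_y = -7  [2·signedArea(ACB) = 0 ∩ AC · DB = -125/2]
   → A = (-13/2, -7)

A = (-13/2, -7)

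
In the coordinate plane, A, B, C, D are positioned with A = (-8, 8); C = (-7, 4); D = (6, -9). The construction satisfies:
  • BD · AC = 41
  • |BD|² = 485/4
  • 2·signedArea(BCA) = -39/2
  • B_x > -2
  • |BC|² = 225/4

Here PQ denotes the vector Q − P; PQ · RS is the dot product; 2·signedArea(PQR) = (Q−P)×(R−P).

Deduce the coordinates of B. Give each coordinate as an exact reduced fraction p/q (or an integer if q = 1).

B = (-1, -1/2)

1. B_x = -1  [BD · AC = 41 ∩ 2·signedArea(BCA) = -39/2]
2. B_y = -1/2  [BD · AC = 41 ∩ 2·signedArea(BCA) = -39/2]
   → B = (-1, -1/2)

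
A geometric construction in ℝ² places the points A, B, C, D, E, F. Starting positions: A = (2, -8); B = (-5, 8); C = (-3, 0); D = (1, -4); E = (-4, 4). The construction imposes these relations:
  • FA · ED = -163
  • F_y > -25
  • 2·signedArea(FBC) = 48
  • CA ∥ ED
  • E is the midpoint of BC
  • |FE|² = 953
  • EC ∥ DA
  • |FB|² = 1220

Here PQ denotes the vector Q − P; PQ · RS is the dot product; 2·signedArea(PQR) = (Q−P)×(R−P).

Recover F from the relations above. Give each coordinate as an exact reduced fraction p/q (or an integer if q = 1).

1. F_x = 9  [2·signedArea(FBC) = 48 ∩ FA · ED = -163]
2. F_y = -24  [2·signedArea(FBC) = 48 ∩ FA · ED = -163]
   → F = (9, -24)

F = (9, -24)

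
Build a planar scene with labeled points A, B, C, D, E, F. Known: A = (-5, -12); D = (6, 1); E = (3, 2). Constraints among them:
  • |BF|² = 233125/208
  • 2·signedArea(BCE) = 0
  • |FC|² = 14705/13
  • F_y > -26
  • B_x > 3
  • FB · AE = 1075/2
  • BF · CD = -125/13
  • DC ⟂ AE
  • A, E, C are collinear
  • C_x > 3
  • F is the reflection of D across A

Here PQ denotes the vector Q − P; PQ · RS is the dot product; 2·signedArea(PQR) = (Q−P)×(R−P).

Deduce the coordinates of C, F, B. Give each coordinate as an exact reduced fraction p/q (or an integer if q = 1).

B = (42/13, 125/52)
C = (43/13, 33/13)
F = (-16, -25)

1. C_x = 43/13  [A, E, C are collinear ∩ DC ⟂ AE]
2. C_y = 33/13  [A, E, C are collinear ∩ DC ⟂ AE]
   → C = (43/13, 33/13)
3. F_x = -16  [F is the reflection of D across A]
4. F_y = -25  [F is the reflection of D across A]
   → F = (-16, -25)
5. B_x = 42/13  [2·signedArea(BCE) = 0 ∩ FB · AE = 1075/2]
6. B_y = 125/52  [2·signedArea(BCE) = 0 ∩ FB · AE = 1075/2]
   → B = (42/13, 125/52)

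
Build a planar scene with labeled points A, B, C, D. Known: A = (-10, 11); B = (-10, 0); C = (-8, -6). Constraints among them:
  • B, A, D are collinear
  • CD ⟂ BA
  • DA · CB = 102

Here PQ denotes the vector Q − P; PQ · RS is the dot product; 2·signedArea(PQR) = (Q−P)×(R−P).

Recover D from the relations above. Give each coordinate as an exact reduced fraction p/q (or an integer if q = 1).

1. D_x = -10  [B, A, D are collinear ∩ CD ⟂ BA]
2. D_y = -6  [B, A, D are collinear ∩ CD ⟂ BA]
   → D = (-10, -6)

D = (-10, -6)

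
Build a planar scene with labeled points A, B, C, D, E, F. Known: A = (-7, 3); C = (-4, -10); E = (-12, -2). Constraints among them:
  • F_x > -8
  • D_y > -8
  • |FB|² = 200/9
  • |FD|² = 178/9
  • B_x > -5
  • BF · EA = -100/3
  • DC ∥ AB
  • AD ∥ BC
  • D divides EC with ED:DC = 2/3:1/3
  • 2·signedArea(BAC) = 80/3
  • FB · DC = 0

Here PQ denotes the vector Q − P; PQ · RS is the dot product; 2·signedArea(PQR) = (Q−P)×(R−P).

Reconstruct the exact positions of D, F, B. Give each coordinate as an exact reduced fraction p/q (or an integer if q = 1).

B = (-13/3, 1/3)
D = (-20/3, -22/3)
F = (-23/3, -3)

1. D_x = -20/3  [D divides EC with ED:DC = 2/3:1/3]
2. D_y = -22/3  [D divides EC with ED:DC = 2/3:1/3]
   → D = (-20/3, -22/3)
3. B_x = -13/3  [AD ∥ BC ∩ DC ∥ AB]
4. B_y = 1/3  [AD ∥ BC ∩ DC ∥ AB]
   → B = (-13/3, 1/3)
5. F_x = -23/3  [FB · DC = 0 ∩ BF · EA = -100/3]
6. F_y = -3  [FB · DC = 0 ∩ BF · EA = -100/3]
   → F = (-23/3, -3)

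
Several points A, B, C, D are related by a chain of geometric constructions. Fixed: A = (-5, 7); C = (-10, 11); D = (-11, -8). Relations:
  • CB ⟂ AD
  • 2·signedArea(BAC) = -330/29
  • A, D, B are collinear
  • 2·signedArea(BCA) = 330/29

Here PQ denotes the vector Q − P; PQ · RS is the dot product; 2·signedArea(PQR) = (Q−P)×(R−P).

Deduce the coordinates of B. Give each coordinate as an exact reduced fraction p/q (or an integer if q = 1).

B = (-125/29, 253/29)

1. B_x = -125/29  [A, D, B are collinear ∩ CB ⟂ AD]
2. B_y = 253/29  [A, D, B are collinear ∩ CB ⟂ AD]
   → B = (-125/29, 253/29)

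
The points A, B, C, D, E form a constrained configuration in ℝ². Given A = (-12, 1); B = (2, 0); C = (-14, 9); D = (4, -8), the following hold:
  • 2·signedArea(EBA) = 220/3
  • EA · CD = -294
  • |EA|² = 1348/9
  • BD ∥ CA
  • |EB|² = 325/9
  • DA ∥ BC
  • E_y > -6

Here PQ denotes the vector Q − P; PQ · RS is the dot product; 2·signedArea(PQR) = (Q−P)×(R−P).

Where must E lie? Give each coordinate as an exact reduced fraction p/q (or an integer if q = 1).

E = (-4/3, -5)

1. E_x = -4/3  [2·signedArea(EBA) = 220/3 ∩ EA · CD = -294]
2. E_y = -5  [2·signedArea(EBA) = 220/3 ∩ EA · CD = -294]
   → E = (-4/3, -5)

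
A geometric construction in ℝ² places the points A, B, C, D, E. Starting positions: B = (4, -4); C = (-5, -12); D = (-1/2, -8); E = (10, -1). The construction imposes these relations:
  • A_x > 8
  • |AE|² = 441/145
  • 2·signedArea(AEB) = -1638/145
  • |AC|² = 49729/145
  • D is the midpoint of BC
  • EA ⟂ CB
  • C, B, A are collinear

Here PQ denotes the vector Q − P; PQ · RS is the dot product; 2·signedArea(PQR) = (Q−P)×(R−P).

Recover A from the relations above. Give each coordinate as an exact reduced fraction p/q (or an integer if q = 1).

A = (1282/145, 44/145)

1. A_x = 1282/145  [C, B, A are collinear ∩ EA ⟂ CB]
2. A_y = 44/145  [C, B, A are collinear ∩ EA ⟂ CB]
   → A = (1282/145, 44/145)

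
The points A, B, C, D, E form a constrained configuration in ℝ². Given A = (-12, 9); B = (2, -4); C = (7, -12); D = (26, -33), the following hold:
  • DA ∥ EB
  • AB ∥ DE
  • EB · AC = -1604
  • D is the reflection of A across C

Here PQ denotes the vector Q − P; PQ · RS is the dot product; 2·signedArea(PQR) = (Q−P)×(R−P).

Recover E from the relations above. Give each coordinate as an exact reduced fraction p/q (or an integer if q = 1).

1. E_x = 40  [DA ∥ EB ∩ AB ∥ DE]
2. E_y = -46  [DA ∥ EB ∩ AB ∥ DE]
   → E = (40, -46)

E = (40, -46)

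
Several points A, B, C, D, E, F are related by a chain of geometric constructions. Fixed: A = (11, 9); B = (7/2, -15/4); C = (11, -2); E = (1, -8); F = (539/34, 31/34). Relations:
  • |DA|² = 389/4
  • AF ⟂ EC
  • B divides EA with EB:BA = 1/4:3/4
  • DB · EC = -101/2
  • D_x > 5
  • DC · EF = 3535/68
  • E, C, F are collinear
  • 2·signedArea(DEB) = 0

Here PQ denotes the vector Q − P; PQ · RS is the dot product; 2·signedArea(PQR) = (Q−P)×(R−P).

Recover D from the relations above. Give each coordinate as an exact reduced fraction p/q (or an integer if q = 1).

D = (6, 1/2)

1. D_x = 6  [2·signedArea(DEB) = 0 ∩ DC · EF = 3535/68]
2. D_y = 1/2  [2·signedArea(DEB) = 0 ∩ DC · EF = 3535/68]
   → D = (6, 1/2)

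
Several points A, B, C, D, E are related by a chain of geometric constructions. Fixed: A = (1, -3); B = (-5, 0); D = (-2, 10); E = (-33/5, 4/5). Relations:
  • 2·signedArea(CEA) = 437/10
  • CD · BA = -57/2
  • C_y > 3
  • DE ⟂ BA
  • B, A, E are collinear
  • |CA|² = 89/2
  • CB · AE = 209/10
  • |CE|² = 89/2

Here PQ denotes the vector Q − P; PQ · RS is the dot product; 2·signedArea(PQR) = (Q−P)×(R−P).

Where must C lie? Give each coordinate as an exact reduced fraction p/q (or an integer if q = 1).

1. C_x = -1/2  [CB · AE = 209/10 ∩ 2·signedArea(CEA) = 437/10]
2. C_y = 7/2  [CB · AE = 209/10 ∩ 2·signedArea(CEA) = 437/10]
   → C = (-1/2, 7/2)

C = (-1/2, 7/2)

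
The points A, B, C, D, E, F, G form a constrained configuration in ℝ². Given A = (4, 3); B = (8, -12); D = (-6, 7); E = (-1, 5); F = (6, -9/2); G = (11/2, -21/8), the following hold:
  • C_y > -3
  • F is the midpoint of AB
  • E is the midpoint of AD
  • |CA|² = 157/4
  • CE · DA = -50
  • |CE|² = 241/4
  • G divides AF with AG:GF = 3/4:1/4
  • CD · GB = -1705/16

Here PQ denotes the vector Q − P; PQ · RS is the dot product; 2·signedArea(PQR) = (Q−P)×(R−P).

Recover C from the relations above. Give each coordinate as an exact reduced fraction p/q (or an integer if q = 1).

1. C_x = 1  [CD · GB = -1705/16 ∩ CE · DA = -50]
2. C_y = -5/2  [CD · GB = -1705/16 ∩ CE · DA = -50]
   → C = (1, -5/2)

C = (1, -5/2)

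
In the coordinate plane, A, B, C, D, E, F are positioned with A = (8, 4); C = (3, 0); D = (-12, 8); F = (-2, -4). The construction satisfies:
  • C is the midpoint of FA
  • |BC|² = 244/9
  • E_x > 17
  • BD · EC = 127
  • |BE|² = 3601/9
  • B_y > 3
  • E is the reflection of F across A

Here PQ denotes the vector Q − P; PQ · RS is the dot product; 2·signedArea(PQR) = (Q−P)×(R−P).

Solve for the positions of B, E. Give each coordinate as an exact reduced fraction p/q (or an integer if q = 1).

B = (-1/3, 4)
E = (18, 12)

1. E_x = 18  [E is the reflection of F across A]
2. E_y = 12  [E is the reflection of F across A]
   → E = (18, 12)
3. B_x = -1/3  [line 15·x + 12·y + -43 = 0 ∩ |BE|² = 3601/9]
4. B_y = 4  [line 15·x + 12·y + -43 = 0 ∩ |BE|² = 3601/9]
   → B = (-1/3, 4)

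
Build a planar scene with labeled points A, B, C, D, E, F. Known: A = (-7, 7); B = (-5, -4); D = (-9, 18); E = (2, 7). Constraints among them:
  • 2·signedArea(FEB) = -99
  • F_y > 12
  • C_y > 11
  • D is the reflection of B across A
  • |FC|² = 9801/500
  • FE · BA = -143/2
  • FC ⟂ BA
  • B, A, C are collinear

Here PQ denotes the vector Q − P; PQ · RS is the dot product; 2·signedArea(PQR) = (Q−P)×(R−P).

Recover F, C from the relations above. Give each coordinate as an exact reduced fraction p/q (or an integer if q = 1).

1. F_x = -7/2  [FE · BA = -143/2 ∩ 2·signedArea(FEB) = -99]
2. F_y = 25/2  [FE · BA = -143/2 ∩ 2·signedArea(FEB) = -99]
   → F = (-7/2, 25/2)
3. C_x = -982/125  [B, A, C are collinear ∩ FC ⟂ BA]
4. C_y = 2927/250  [B, A, C are collinear ∩ FC ⟂ BA]
   → C = (-982/125, 2927/250)

C = (-982/125, 2927/250)
F = (-7/2, 25/2)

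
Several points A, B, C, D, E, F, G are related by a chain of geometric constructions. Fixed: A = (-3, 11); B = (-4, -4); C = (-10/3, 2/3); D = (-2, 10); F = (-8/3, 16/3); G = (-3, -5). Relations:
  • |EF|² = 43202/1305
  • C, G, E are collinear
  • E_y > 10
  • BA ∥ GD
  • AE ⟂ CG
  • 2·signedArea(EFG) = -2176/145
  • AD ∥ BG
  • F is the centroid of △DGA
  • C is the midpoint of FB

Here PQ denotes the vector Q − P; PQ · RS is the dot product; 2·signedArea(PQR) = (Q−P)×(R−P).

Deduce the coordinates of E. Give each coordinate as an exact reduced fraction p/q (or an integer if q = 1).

1. E_x = -571/145  [C, G, E are collinear ∩ AE ⟂ CG]
2. E_y = 1587/145  [C, G, E are collinear ∩ AE ⟂ CG]
   → E = (-571/145, 1587/145)

E = (-571/145, 1587/145)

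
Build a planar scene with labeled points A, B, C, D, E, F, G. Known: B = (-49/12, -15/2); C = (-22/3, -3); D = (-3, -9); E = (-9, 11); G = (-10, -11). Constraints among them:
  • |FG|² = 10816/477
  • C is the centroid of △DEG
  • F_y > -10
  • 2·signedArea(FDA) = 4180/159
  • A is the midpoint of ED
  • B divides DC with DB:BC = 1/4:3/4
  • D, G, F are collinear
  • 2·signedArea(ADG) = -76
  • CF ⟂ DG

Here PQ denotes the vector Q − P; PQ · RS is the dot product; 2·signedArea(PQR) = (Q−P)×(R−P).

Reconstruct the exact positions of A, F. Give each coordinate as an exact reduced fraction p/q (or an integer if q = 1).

A = (-6, 1)
F = (-862/159, -1541/159)

1. A_x = -6  [A is the midpoint of ED]
2. A_y = 1  [A is the midpoint of ED]
   → A = (-6, 1)
3. F_x = -862/159  [D, G, F are collinear ∩ CF ⟂ DG]
4. F_y = -1541/159  [D, G, F are collinear ∩ CF ⟂ DG]
   → F = (-862/159, -1541/159)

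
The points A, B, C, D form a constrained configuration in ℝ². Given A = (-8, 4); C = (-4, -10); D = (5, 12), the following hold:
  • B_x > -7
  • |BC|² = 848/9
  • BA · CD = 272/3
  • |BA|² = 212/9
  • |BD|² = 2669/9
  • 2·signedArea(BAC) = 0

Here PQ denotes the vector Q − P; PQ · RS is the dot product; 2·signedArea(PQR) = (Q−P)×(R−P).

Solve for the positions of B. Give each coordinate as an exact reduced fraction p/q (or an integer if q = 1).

B = (-20/3, -2/3)

1. B_x = -20/3  [2·signedArea(BAC) = 0 ∩ BA · CD = 272/3]
2. B_y = -2/3  [2·signedArea(BAC) = 0 ∩ BA · CD = 272/3]
   → B = (-20/3, -2/3)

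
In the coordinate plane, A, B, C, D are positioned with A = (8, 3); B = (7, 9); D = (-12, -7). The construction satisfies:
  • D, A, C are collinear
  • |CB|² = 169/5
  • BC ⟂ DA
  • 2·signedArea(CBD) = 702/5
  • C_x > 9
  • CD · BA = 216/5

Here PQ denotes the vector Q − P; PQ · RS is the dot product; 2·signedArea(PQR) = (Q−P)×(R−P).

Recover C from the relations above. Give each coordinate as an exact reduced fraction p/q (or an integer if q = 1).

C = (48/5, 19/5)

1. C_x = 48/5  [D, A, C are collinear ∩ BC ⟂ DA]
2. C_y = 19/5  [D, A, C are collinear ∩ BC ⟂ DA]
   → C = (48/5, 19/5)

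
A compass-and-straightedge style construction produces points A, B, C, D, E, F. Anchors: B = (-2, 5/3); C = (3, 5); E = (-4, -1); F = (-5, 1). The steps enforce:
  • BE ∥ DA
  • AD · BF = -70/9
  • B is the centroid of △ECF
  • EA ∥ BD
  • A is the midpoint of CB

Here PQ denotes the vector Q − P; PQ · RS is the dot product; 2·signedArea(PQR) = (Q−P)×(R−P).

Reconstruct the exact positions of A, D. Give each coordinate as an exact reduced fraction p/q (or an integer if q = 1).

A = (1/2, 10/3)
D = (5/2, 6)

1. A_x = 1/2  [A is the midpoint of CB]
2. A_y = 10/3  [A is the midpoint of CB]
   → A = (1/2, 10/3)
3. D_x = 5/2  [BE ∥ DA ∩ EA ∥ BD]
4. D_y = 6  [BE ∥ DA ∩ EA ∥ BD]
   → D = (5/2, 6)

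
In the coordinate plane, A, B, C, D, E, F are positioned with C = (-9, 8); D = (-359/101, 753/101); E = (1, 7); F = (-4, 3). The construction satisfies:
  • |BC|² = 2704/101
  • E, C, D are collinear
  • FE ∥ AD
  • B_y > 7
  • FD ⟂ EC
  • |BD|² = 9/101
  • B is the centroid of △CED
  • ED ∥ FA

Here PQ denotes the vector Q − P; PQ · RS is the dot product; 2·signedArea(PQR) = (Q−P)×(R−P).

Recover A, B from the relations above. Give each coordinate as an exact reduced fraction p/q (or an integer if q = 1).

A = (-864/101, 349/101)
B = (-389/101, 756/101)

1. A_x = -864/101  [FE ∥ AD ∩ ED ∥ FA]
2. A_y = 349/101  [FE ∥ AD ∩ ED ∥ FA]
   → A = (-864/101, 349/101)
3. B_x = -389/101  [B is the centroid of △CED]
4. B_y = 756/101  [B is the centroid of △CED]
   → B = (-389/101, 756/101)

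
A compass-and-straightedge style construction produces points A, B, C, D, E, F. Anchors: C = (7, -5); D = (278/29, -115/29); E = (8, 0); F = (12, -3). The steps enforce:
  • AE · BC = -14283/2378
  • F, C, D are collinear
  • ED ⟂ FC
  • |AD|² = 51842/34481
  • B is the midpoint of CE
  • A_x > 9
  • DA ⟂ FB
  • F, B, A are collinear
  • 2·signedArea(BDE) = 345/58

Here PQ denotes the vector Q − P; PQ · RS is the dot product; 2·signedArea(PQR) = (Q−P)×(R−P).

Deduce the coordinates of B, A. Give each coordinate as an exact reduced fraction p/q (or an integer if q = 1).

1. B_x = 15/2  [B is the midpoint of CE]
2. B_y = -5/2  [B is the midpoint of CE]
   → B = (15/2, -5/2)
3. A_x = 11559/1189  [F, B, A are collinear ∩ DA ⟂ FB]
4. A_y = -3266/1189  [F, B, A are collinear ∩ DA ⟂ FB]
   → A = (11559/1189, -3266/1189)

A = (11559/1189, -3266/1189)
B = (15/2, -5/2)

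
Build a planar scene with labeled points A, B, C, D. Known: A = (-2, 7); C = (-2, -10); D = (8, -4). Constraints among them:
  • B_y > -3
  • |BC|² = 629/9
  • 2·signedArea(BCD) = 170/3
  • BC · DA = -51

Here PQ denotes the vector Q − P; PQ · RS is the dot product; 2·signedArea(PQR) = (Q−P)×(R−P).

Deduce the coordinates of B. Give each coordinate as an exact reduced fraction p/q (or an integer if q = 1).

1. B_x = 4/3  [2·signedArea(BCD) = 170/3 ∩ BC · DA = -51]
2. B_y = -7/3  [2·signedArea(BCD) = 170/3 ∩ BC · DA = -51]
   → B = (4/3, -7/3)

B = (4/3, -7/3)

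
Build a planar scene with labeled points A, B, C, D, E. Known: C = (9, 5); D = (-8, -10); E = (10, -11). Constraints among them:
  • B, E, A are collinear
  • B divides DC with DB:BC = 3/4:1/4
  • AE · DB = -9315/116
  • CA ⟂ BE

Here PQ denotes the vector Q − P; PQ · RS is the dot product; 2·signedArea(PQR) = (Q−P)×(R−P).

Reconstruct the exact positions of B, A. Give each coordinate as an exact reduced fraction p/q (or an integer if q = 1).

1. B_x = 19/4  [B divides DC with DB:BC = 3/4:1/4]
2. B_y = 5/4  [B divides DC with DB:BC = 3/4:1/4]
   → B = (19/4, 5/4)
3. A_x = 235/58  [B, E, A are collinear ∩ CA ⟂ BE]
4. A_y = 167/58  [B, E, A are collinear ∩ CA ⟂ BE]
   → A = (235/58, 167/58)

A = (235/58, 167/58)
B = (19/4, 5/4)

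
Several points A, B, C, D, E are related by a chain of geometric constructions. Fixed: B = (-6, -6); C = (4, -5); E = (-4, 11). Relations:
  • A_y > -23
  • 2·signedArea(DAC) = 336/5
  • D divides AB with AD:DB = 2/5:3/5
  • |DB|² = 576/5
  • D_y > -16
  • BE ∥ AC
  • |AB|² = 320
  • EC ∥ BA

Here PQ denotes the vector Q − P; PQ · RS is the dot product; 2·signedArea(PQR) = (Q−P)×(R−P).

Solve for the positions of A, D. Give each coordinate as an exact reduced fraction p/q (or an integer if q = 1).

1. A_x = 2  [BE ∥ AC ∩ EC ∥ BA]
2. A_y = -22  [BE ∥ AC ∩ EC ∥ BA]
   → A = (2, -22)
3. D_x = -6/5  [D divides AB with AD:DB = 2/5:3/5]
4. D_y = -78/5  [D divides AB with AD:DB = 2/5:3/5]
   → D = (-6/5, -78/5)

A = (2, -22)
D = (-6/5, -78/5)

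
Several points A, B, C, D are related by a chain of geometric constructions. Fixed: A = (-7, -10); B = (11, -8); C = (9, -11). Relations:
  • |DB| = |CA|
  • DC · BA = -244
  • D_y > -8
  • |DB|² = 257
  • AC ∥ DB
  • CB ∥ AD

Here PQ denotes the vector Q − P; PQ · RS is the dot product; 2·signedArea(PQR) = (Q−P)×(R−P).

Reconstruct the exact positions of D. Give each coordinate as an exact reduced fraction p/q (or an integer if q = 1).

1. D_x = -5  [AC ∥ DB ∩ CB ∥ AD]
2. D_y = -7  [AC ∥ DB ∩ CB ∥ AD]
   → D = (-5, -7)

D = (-5, -7)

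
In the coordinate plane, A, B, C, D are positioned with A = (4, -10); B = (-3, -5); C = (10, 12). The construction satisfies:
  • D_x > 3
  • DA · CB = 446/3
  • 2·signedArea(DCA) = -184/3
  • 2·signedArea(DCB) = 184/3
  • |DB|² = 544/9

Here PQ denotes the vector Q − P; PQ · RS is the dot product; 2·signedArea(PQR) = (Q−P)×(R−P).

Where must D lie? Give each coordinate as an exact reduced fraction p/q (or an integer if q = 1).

D = (11/3, -1)

1. D_x = 11/3  [DA · CB = 446/3 ∩ 2·signedArea(DCB) = 184/3]
2. D_y = -1  [DA · CB = 446/3 ∩ 2·signedArea(DCB) = 184/3]
   → D = (11/3, -1)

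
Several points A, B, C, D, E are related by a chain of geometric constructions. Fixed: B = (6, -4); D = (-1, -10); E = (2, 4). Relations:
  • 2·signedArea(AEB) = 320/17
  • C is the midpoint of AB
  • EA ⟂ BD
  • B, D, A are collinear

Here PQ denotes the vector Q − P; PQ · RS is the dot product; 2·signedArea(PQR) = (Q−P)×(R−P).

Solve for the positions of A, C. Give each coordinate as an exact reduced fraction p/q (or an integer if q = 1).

1. A_x = 130/17  [B, D, A are collinear ∩ EA ⟂ BD]
2. A_y = -44/17  [B, D, A are collinear ∩ EA ⟂ BD]
   → A = (130/17, -44/17)
3. C_x = 116/17  [C is the midpoint of AB]
4. C_y = -56/17  [C is the midpoint of AB]
   → C = (116/17, -56/17)

A = (130/17, -44/17)
C = (116/17, -56/17)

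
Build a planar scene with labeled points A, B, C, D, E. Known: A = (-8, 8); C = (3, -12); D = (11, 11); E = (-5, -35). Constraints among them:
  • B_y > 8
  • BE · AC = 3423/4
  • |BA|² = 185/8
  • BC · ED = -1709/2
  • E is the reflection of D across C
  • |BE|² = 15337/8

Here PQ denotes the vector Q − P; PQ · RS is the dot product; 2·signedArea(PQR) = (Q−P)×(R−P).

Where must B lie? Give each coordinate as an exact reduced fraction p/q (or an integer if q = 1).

1. B_x = -13/4  [BC · ED = -1709/2 ∩ BE · AC = 3423/4]
2. B_y = 35/4  [BC · ED = -1709/2 ∩ BE · AC = 3423/4]
   → B = (-13/4, 35/4)

B = (-13/4, 35/4)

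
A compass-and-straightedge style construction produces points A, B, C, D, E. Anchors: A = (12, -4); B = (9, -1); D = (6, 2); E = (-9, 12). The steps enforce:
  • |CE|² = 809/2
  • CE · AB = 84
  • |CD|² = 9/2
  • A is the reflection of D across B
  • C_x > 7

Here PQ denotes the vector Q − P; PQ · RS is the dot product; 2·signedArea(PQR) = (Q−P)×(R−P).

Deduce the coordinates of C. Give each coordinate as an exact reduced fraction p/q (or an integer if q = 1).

C = (15/2, 1/2)

1. C_x = 15/2  [line 3·x + -3·y + -21 = 0 ∩ |CD|² = 9/2]
2. C_y = 1/2  [line 3·x + -3·y + -21 = 0 ∩ |CD|² = 9/2]
   → C = (15/2, 1/2)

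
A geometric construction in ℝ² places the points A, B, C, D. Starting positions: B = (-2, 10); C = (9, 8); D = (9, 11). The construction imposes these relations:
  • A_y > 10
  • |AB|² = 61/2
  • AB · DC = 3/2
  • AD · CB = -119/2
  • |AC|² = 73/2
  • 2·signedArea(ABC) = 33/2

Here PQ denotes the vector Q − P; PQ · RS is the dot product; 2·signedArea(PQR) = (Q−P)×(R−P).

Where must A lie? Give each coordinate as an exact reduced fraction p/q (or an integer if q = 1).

1. A_x = 7/2  [2·signedArea(ABC) = 33/2 ∩ AB · DC = 3/2]
2. A_y = 21/2  [2·signedArea(ABC) = 33/2 ∩ AB · DC = 3/2]
   → A = (7/2, 21/2)

A = (7/2, 21/2)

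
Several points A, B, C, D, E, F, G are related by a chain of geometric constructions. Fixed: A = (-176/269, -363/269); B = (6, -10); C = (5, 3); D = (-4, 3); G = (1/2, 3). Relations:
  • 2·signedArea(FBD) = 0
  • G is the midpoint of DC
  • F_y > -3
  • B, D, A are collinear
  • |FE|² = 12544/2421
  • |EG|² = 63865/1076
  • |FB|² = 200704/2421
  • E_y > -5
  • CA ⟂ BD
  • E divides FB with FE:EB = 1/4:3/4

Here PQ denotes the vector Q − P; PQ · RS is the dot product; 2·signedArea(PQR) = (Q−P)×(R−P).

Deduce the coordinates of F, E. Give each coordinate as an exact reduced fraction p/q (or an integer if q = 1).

1. F_x = 362/807  [line -13·x + -10·y + -22 = 0 ∩ |FB|² = 200704/2421]
2. F_y = -2246/807  [line -13·x + -10·y + -22 = 0 ∩ |FB|² = 200704/2421]
   → F = (362/807, -2246/807)
3. E_x = 494/269  [E divides FB with FE:EB = 1/4:3/4]
4. E_y = -1234/269  [E divides FB with FE:EB = 1/4:3/4]
   → E = (494/269, -1234/269)

E = (494/269, -1234/269)
F = (362/807, -2246/807)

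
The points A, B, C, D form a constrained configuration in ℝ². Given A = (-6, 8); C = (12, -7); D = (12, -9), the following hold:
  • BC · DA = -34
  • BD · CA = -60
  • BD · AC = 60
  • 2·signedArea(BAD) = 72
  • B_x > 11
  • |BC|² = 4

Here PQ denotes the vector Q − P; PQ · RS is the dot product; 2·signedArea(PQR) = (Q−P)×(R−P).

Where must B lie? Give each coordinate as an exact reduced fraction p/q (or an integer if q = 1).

1. B_x = 12  [2·signedArea(BAD) = 72 ∩ BC · DA = -34]
2. B_y = -5  [2·signedArea(BAD) = 72 ∩ BC · DA = -34]
   → B = (12, -5)

B = (12, -5)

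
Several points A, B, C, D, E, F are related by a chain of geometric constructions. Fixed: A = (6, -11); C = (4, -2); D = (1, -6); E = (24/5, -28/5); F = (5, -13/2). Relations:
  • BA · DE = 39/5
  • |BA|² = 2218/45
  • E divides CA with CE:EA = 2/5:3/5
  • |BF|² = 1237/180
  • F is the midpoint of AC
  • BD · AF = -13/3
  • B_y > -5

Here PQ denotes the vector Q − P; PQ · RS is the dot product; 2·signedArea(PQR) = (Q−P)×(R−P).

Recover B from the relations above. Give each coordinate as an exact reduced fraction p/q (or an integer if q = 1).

1. B_x = 49/15  [BD · AF = -13/3 ∩ BA · DE = 39/5]
2. B_y = -68/15  [BD · AF = -13/3 ∩ BA · DE = 39/5]
   → B = (49/15, -68/15)

B = (49/15, -68/15)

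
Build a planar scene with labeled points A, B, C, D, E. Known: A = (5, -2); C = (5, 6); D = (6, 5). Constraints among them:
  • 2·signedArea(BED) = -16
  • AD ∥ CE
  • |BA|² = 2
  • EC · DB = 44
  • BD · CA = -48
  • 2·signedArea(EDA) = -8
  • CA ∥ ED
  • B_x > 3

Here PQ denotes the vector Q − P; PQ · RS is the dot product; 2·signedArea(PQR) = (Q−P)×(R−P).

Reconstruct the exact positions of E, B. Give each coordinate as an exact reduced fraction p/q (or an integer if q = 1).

1. E_x = 6  [CA ∥ ED ∩ AD ∥ CE]
2. E_y = 13  [CA ∥ ED ∩ AD ∥ CE]
   → E = (6, 13)
3. B_x = 4  [2·signedArea(BED) = -16 ∩ EC · DB = 44]
4. B_y = -1  [2·signedArea(BED) = -16 ∩ EC · DB = 44]
   → B = (4, -1)

B = (4, -1)
E = (6, 13)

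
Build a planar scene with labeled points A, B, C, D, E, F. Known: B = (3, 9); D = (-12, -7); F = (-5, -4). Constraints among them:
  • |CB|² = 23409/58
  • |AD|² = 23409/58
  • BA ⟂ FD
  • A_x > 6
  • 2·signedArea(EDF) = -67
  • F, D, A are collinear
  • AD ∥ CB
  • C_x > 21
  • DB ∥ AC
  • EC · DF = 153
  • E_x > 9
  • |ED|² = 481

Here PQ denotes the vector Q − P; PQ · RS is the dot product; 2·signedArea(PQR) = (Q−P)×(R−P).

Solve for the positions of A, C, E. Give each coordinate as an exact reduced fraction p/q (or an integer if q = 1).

A = (375/58, 53/58)
C = (1245/58, 981/58)
E = (288/29, -208/29)

1. A_x = 375/58  [F, D, A are collinear ∩ BA ⟂ FD]
2. A_y = 53/58  [F, D, A are collinear ∩ BA ⟂ FD]
   → A = (375/58, 53/58)
3. C_x = 1245/58  [AD ∥ CB ∩ DB ∥ AC]
4. C_y = 981/58  [AD ∥ CB ∩ DB ∥ AC]
   → C = (1245/58, 981/58)
5. E_x = 288/29  [2·signedArea(EDF) = -67 ∩ EC · DF = 153]
6. E_y = -208/29  [2·signedArea(EDF) = -67 ∩ EC · DF = 153]
   → E = (288/29, -208/29)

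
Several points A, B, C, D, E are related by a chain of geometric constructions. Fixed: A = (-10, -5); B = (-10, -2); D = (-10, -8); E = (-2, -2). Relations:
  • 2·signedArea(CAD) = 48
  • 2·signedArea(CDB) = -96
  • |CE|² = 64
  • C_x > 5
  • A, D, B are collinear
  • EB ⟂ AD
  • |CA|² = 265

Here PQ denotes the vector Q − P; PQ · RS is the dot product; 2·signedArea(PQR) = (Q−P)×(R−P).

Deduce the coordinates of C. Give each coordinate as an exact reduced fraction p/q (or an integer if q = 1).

C = (6, -2)

1. C_x = 6  [2·signedArea(CAD) = 48]
2. C_y = -2  [|CE|² = 64]
   → C = (6, -2)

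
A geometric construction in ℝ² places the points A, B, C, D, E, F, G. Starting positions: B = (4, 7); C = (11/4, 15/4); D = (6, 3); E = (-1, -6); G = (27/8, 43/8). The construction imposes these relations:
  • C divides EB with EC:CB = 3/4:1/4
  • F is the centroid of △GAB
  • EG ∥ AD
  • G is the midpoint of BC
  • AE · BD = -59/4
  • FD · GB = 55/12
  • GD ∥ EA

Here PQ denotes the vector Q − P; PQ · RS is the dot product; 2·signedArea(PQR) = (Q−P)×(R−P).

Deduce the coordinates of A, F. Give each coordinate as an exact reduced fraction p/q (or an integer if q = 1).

A = (13/8, -67/8)
F = (3, 4/3)

1. A_x = 13/8  [EG ∥ AD ∩ GD ∥ EA]
2. A_y = -67/8  [EG ∥ AD ∩ GD ∥ EA]
   → A = (13/8, -67/8)
3. F_x = 3  [F is the centroid of △GAB]
4. F_y = 4/3  [F is the centroid of △GAB]
   → F = (3, 4/3)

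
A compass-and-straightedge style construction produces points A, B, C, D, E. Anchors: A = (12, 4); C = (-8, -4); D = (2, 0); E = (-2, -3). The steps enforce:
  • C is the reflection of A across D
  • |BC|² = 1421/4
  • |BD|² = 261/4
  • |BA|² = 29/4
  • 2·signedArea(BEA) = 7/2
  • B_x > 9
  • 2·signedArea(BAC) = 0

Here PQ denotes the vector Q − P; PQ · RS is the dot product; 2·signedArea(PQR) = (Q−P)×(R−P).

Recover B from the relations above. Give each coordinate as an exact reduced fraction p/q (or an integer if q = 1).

B = (19/2, 3)

1. B_x = 19/2  [2·signedArea(BAC) = 0 ∩ 2·signedArea(BEA) = 7/2]
2. B_y = 3  [2·signedArea(BAC) = 0 ∩ 2·signedArea(BEA) = 7/2]
   → B = (19/2, 3)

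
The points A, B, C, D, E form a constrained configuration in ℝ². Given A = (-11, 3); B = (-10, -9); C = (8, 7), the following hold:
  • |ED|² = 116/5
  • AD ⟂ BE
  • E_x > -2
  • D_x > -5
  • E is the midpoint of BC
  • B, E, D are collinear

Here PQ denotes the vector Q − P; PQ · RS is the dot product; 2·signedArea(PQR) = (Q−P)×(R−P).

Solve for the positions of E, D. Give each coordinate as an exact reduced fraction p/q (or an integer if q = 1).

1. E_x = -1  [E is the midpoint of BC]
2. E_y = -1  [E is the midpoint of BC]
   → E = (-1, -1)
3. D_x = -23/5  [B, E, D are collinear ∩ AD ⟂ BE]
4. D_y = -21/5  [B, E, D are collinear ∩ AD ⟂ BE]
   → D = (-23/5, -21/5)

D = (-23/5, -21/5)
E = (-1, -1)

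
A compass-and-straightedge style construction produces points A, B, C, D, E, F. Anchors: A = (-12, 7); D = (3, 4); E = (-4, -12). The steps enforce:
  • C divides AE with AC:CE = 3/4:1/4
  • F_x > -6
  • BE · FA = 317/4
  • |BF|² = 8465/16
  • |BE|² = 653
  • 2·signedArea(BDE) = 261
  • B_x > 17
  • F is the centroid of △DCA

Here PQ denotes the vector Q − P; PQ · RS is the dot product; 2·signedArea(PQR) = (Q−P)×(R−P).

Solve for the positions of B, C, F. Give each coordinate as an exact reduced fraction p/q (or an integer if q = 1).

1. B_x = 18  [line 16·x + -7·y + -281 = 0 ∩ |BE|² = 653]
2. B_y = 1  [line 16·x + -7·y + -281 = 0 ∩ |BE|² = 653]
   → B = (18, 1)
3. C_x = -6  [C divides AE with AC:CE = 3/4:1/4]
4. C_y = -29/4  [C divides AE with AC:CE = 3/4:1/4]
   → C = (-6, -29/4)
5. F_x = -5  [F is the centroid of △DCA]
6. F_y = 5/4  [F is the centroid of △DCA]
   → F = (-5, 5/4)

B = (18, 1)
C = (-6, -29/4)
F = (-5, 5/4)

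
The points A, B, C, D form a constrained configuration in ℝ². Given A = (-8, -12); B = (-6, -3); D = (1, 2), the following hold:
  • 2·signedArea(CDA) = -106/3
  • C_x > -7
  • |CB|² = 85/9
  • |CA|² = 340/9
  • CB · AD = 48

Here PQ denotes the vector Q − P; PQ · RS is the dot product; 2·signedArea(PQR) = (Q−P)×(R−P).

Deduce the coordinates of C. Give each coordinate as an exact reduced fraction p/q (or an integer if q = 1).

1. C_x = -20/3  [2·signedArea(CDA) = -106/3 ∩ CB · AD = 48]
2. C_y = -6  [2·signedArea(CDA) = -106/3 ∩ CB · AD = 48]
   → C = (-20/3, -6)

C = (-20/3, -6)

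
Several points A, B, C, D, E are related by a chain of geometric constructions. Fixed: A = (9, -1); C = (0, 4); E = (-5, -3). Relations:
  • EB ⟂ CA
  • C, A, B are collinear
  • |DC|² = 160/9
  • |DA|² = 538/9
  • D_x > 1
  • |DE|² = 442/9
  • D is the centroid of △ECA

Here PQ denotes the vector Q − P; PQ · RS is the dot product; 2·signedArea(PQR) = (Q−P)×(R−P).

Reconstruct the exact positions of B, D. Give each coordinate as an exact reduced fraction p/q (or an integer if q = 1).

1. B_x = -45/53  [C, A, B are collinear ∩ EB ⟂ CA]
2. B_y = 237/53  [C, A, B are collinear ∩ EB ⟂ CA]
   → B = (-45/53, 237/53)
3. D_x = 4/3  [D is the centroid of △ECA]
4. D_y = 0  [D is the centroid of △ECA]
   → D = (4/3, 0)

B = (-45/53, 237/53)
D = (4/3, 0)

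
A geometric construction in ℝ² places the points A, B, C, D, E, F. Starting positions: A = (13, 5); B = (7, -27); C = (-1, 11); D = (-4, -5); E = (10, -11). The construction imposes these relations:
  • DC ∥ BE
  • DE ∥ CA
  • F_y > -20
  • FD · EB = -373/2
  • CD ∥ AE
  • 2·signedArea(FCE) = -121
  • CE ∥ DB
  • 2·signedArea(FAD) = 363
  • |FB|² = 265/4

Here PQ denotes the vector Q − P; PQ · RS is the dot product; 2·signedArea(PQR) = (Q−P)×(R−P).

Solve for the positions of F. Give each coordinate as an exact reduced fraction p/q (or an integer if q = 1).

F = (17/2, -19)

1. F_x = 17/2  [2·signedArea(FCE) = -121 ∩ FD · EB = -373/2]
2. F_y = -19  [2·signedArea(FCE) = -121 ∩ FD · EB = -373/2]
   → F = (17/2, -19)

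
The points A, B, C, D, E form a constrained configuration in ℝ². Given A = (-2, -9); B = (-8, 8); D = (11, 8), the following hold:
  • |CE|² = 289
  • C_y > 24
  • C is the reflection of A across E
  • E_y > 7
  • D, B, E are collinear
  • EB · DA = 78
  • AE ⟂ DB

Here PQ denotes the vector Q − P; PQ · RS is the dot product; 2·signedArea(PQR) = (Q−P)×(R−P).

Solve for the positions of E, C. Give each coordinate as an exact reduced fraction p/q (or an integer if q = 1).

C = (-2, 25)
E = (-2, 8)

1. E_x = -2  [D, B, E are collinear ∩ AE ⟂ DB]
2. E_y = 8  [D, B, E are collinear ∩ AE ⟂ DB]
   → E = (-2, 8)
3. C_x = -2  [C is the reflection of A across E]
4. C_y = 25  [C is the reflection of A across E]
   → C = (-2, 25)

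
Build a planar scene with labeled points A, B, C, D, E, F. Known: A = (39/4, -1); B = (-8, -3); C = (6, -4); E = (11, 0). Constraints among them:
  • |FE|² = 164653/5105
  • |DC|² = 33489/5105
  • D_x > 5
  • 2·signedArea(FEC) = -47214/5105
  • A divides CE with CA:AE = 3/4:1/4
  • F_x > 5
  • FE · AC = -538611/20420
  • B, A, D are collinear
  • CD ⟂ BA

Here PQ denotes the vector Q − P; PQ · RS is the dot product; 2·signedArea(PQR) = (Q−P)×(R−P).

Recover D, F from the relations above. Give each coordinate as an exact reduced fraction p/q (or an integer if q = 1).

1. D_x = 29166/5105  [B, A, D are collinear ∩ CD ⟂ BA]
2. D_y = -7427/5105  [B, A, D are collinear ∩ CD ⟂ BA]
   → D = (29166/5105, -7427/5105)
3. F_x = 29654/5105  [FE · AC = -538611/20420 ∩ 2·signedArea(FEC) = -47214/5105]
4. F_y = -11758/5105  [FE · AC = -538611/20420 ∩ 2·signedArea(FEC) = -47214/5105]
   → F = (29654/5105, -11758/5105)

D = (29166/5105, -7427/5105)
F = (29654/5105, -11758/5105)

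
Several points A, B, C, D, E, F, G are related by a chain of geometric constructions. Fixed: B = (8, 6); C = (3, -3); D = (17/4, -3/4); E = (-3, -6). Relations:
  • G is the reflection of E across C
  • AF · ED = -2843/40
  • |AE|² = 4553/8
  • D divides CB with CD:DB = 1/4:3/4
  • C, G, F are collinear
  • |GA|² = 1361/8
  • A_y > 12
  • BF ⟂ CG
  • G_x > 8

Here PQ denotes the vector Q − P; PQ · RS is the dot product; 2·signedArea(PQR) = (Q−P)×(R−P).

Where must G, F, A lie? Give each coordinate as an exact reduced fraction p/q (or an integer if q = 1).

1. G_x = 9  [G is the reflection of E across C]
2. G_y = 0  [G is the reflection of E across C]
   → G = (9, 0)
3. F_x = 53/5  [C, G, F are collinear ∩ BF ⟂ CG]
4. F_y = 4/5  [C, G, F are collinear ∩ BF ⟂ CG]
   → F = (53/5, 4/5)
5. A_x = 47/4  [line -29/4·x + -21/4·y + 1217/8 = 0 ∩ |AE|² = 4553/8]
6. A_y = 51/4  [line -29/4·x + -21/4·y + 1217/8 = 0 ∩ |AE|² = 4553/8]
   → A = (47/4, 51/4)

A = (47/4, 51/4)
F = (53/5, 4/5)
G = (9, 0)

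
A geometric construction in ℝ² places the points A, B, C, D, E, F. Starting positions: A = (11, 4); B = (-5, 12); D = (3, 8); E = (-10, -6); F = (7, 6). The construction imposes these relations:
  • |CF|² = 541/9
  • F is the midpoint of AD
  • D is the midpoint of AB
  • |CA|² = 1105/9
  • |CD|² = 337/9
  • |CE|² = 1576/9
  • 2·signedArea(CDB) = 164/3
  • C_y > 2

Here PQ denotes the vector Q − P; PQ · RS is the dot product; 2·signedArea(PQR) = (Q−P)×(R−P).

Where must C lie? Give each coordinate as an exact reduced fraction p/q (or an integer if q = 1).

C = (0, 8/3)

1. C_x = 0  [line -4·x + -8·y + 64/3 = 0 ∩ |CF|² = 541/9]
2. C_y = 8/3  [line -4·x + -8·y + 64/3 = 0 ∩ |CF|² = 541/9]
   → C = (0, 8/3)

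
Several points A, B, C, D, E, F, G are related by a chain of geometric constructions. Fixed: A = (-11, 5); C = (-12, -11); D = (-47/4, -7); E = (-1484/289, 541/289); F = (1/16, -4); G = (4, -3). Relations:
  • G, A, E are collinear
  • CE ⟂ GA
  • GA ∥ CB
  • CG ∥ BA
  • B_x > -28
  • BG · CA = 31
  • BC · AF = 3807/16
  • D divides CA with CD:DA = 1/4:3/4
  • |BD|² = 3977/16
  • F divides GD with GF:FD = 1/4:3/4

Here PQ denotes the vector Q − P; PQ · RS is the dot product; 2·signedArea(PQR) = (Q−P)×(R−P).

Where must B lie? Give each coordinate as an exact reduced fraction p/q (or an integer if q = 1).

1. B_x = -27  [CG ∥ BA ∩ GA ∥ CB]
2. B_y = -3  [CG ∥ BA ∩ GA ∥ CB]
   → B = (-27, -3)

B = (-27, -3)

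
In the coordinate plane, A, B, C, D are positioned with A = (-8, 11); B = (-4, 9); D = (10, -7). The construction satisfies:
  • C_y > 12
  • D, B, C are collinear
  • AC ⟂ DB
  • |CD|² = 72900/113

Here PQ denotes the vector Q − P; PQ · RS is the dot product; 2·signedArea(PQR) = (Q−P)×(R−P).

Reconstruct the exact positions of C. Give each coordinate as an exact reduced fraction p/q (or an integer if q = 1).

C = (-760/113, 1369/113)

1. C_x = -760/113  [D, B, C are collinear ∩ AC ⟂ DB]
2. C_y = 1369/113  [D, B, C are collinear ∩ AC ⟂ DB]
   → C = (-760/113, 1369/113)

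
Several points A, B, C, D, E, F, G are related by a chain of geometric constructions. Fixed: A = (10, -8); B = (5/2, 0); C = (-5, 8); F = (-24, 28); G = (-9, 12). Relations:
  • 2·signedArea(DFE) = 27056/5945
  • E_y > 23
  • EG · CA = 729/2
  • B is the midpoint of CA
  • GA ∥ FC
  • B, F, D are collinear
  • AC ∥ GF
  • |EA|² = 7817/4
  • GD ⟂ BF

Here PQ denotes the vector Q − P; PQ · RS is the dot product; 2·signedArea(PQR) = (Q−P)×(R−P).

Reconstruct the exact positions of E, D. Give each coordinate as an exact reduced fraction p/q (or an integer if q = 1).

D = (-53057/5945, 71764/5945)
E = (-41/2, 24)

1. D_x = -53057/5945  [B, F, D are collinear ∩ GD ⟂ BF]
2. D_y = 71764/5945  [B, F, D are collinear ∩ GD ⟂ BF]
   → D = (-53057/5945, 71764/5945)
3. E_x = -41/2  [EG · CA = 729/2 ∩ 2·signedArea(DFE) = 27056/5945]
4. E_y = 24  [EG · CA = 729/2 ∩ 2·signedArea(DFE) = 27056/5945]
   → E = (-41/2, 24)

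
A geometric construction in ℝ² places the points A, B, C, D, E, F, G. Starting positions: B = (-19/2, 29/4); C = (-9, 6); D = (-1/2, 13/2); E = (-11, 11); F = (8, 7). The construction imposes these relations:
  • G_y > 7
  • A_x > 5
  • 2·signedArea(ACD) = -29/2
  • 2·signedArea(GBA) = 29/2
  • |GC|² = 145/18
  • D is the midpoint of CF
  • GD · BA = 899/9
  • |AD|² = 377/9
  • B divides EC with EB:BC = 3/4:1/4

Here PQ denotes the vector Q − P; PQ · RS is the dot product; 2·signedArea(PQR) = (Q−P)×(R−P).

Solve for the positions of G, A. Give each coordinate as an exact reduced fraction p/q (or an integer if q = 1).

A = (35/6, 31/6)
G = (-41/6, 47/6)

1. A_x = 35/6  [line -1/2·x + 17/2·y + -41 = 0 ∩ |AD|² = 377/9]
2. A_y = 31/6  [line -1/2·x + 17/2·y + -41 = 0 ∩ |AD|² = 377/9]
   → A = (35/6, 31/6)
3. G_x = -41/6  [GD · BA = 899/9 ∩ 2·signedArea(GBA) = 29/2]
4. G_y = 47/6  [GD · BA = 899/9 ∩ 2·signedArea(GBA) = 29/2]
   → G = (-41/6, 47/6)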